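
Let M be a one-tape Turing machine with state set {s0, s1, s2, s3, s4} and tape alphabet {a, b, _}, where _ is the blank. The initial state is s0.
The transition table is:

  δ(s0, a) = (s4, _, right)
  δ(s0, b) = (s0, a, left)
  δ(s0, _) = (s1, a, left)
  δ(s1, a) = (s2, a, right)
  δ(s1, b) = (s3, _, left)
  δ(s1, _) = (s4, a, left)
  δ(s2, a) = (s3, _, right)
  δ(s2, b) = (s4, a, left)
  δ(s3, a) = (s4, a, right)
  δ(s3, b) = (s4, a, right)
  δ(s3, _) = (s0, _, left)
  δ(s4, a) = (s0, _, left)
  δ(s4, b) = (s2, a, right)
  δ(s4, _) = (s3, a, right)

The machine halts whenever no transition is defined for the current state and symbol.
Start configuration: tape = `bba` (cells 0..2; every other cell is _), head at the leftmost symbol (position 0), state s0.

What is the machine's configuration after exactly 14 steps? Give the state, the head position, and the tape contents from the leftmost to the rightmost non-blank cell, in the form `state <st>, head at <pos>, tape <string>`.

s0 | ___[b]ba_   read b → write a, move left, go to s0
s0 | __[_]aba_   read _ → write a, move left, go to s1
s1 | _[_]aaba_   read _ → write a, move left, go to s4
s4 | [_]aaaba_   read _ → write a, move right, go to s3
s3 | a[a]aaba_   read a → write a, move right, go to s4
s4 | aa[a]aba_   read a → write _, move left, go to s0
s0 | a[a]_aba_   read a → write _, move right, go to s4
s4 | a_[_]aba_   read _ → write a, move right, go to s3
s3 | a_a[a]ba_   read a → write a, move right, go to s4
s4 | a_aa[b]a_   read b → write a, move right, go to s2
s2 | a_aaa[a]_   read a → write _, move right, go to s3
s3 | a_aaa_[_]   read _ → write _, move left, go to s0
s0 | a_aaa[_]_   read _ → write a, move left, go to s1
s1 | a_aa[a]a_   read a → write a, move right, go to s2
s2 | a_aaa[a]_
After 14 steps: state s2, head at 2, tape a_aaaa.

state s2, head at 2, tape a_aaaa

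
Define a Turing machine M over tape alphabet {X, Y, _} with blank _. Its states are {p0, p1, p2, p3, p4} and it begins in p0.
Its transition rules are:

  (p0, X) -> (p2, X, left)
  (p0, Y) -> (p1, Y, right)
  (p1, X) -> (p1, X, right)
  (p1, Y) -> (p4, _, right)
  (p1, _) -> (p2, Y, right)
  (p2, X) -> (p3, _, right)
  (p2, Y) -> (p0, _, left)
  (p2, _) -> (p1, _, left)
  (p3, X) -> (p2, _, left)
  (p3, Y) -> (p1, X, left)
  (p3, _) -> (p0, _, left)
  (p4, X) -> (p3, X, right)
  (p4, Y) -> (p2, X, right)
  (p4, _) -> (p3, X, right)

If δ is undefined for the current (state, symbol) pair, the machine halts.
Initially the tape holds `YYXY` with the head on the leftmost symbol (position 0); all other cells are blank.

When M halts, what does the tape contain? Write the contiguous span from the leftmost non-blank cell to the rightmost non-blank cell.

Y_XXY

state=p0 head=0 tape=[Y]YXY___   (p0,Y)→(p1,Y,right)
state=p1 head=1 tape=Y[Y]XY___   (p1,Y)→(p4,_,right)
state=p4 head=2 tape=Y_[X]Y___   (p4,X)→(p3,X,right)
state=p3 head=3 tape=Y_X[Y]___   (p3,Y)→(p1,X,left)
state=p1 head=2 tape=Y_[X]X___   (p1,X)→(p1,X,right)
state=p1 head=3 tape=Y_X[X]___   (p1,X)→(p1,X,right)
state=p1 head=4 tape=Y_XX[_]__   (p1,_)→(p2,Y,right)
state=p2 head=5 tape=Y_XXY[_]_   (p2,_)→(p1,_,left)
state=p1 head=4 tape=Y_XX[Y]__   (p1,Y)→(p4,_,right)
state=p4 head=5 tape=Y_XX_[_]_   (p4,_)→(p3,X,right)
state=p3 head=6 tape=Y_XX_X[_]   (p3,_)→(p0,_,left)
state=p0 head=5 tape=Y_XX_[X]_   (p0,X)→(p2,X,left)
state=p2 head=4 tape=Y_XX[_]X_   (p2,_)→(p1,_,left)
state=p1 head=3 tape=Y_X[X]_X_   (p1,X)→(p1,X,right)
state=p1 head=4 tape=Y_XX[_]X_   (p1,_)→(p2,Y,right)
state=p2 head=5 tape=Y_XXY[X]_   (p2,X)→(p3,_,right)
state=p3 head=6 tape=Y_XXY_[_]   (p3,_)→(p0,_,left)
state=p0 head=5 tape=Y_XXY[_]_
The non-blank tape span at halt is Y_XXY.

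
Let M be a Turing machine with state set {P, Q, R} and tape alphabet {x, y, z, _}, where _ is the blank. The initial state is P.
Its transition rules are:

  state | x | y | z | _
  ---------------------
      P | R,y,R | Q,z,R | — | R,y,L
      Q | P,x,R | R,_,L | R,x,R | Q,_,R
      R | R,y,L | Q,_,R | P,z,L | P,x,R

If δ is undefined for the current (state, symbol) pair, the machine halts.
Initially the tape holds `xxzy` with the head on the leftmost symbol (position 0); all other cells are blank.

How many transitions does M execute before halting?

P | _[x]xzy   read x → write y, move R, go to R
R | _y[x]zy   read x → write y, move L, go to R
R | _[y]yzy   read y → write _, move R, go to Q
Q | __[y]zy   read y → write _, move L, go to R
R | _[_]_zy   read _ → write x, move R, go to P
P | _x[_]zy   read _ → write y, move L, go to R
R | _[x]yzy   read x → write y, move L, go to R
R | [_]yyzy   read _ → write x, move R, go to P
P | x[y]yzy   read y → write z, move R, go to Q
Q | xz[y]zy   read y → write _, move L, go to R
R | x[z]_zy   read z → write z, move L, go to P
P | [x]z_zy   read x → write y, move R, go to R
R | y[z]_zy   read z → write z, move L, go to P
P | [y]z_zy   read y → write z, move R, go to Q
Q | z[z]_zy   read z → write x, move R, go to R
R | zx[_]zy   read _ → write x, move R, go to P
P | zxx[z]y
M halts after 16 transitions.

16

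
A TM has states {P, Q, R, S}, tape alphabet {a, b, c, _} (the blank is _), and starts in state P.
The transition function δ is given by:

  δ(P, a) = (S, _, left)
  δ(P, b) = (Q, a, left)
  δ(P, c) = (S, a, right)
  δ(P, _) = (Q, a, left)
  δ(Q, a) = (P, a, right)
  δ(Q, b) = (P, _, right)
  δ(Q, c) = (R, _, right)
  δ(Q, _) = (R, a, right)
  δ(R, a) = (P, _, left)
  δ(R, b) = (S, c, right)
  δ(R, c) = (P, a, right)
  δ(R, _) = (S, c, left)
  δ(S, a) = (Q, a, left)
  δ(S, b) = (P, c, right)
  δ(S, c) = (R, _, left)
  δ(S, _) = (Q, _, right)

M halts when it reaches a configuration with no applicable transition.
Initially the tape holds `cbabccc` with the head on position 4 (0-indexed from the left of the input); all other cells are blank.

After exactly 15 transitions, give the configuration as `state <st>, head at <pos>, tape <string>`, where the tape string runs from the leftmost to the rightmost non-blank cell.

P | cbab[c]cc   read c → write a, move right, go to S
S | cbaba[c]c   read c → write _, move left, go to R
R | cbab[a]_c   read a → write _, move left, go to P
P | cba[b]__c   read b → write a, move left, go to Q
Q | cb[a]a__c   read a → write a, move right, go to P
P | cba[a]__c   read a → write _, move left, go to S
S | cb[a]___c   read a → write a, move left, go to Q
Q | c[b]a___c   read b → write _, move right, go to P
P | c_[a]___c   read a → write _, move left, go to S
S | c[_]____c   read _ → write _, move right, go to Q
Q | c_[_]___c   read _ → write a, move right, go to R
R | c_a[_]__c   read _ → write c, move left, go to S
S | c_[a]c__c   read a → write a, move left, go to Q
Q | c[_]ac__c   read _ → write a, move right, go to R
R | ca[a]c__c   read a → write _, move left, go to P
P | c[a]_c__c
After 15 steps: state P, head at 1, tape ca_c__c.

state P, head at 1, tape ca_c__c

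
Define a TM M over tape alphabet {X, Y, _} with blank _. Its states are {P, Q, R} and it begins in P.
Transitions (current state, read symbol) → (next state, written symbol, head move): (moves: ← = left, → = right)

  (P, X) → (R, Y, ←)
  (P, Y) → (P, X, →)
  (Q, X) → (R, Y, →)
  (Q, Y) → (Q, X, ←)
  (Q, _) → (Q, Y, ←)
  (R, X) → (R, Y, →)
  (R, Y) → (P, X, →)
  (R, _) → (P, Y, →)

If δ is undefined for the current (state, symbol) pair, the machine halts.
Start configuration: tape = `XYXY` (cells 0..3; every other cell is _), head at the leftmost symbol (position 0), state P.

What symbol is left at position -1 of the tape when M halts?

Y

P | _[X]YXY_   read X → write Y, move ←, go to R
R | [_]YYXY_   read _ → write Y, move →, go to P
P | Y[Y]YXY_   read Y → write X, move →, go to P
P | YX[Y]XY_   read Y → write X, move →, go to P
P | YXX[X]Y_   read X → write Y, move ←, go to R
R | YX[X]YY_   read X → write Y, move →, go to R
R | YXY[Y]Y_   read Y → write X, move →, go to P
P | YXYX[Y]_   read Y → write X, move →, go to P
P | YXYXX[_]
Cell -1 holds Y when M halts.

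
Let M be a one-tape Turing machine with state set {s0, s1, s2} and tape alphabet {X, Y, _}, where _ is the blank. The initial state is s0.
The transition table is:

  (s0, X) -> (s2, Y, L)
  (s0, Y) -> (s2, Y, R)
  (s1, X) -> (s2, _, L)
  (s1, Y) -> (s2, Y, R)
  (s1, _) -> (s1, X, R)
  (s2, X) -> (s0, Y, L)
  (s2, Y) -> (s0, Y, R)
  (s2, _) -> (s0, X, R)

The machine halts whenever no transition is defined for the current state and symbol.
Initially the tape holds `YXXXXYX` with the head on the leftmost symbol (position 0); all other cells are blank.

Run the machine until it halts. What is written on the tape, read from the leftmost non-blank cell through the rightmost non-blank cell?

YYYYYYYX

state=s0 head=0 tape=[Y]XXXXYX__   (s0,Y)→(s2,Y,R)
state=s2 head=1 tape=Y[X]XXXYX__   (s2,X)→(s0,Y,L)
state=s0 head=0 tape=[Y]YXXXYX__   (s0,Y)→(s2,Y,R)
state=s2 head=1 tape=Y[Y]XXXYX__   (s2,Y)→(s0,Y,R)
state=s0 head=2 tape=YY[X]XXYX__   (s0,X)→(s2,Y,L)
state=s2 head=1 tape=Y[Y]YXXYX__   (s2,Y)→(s0,Y,R)
state=s0 head=2 tape=YY[Y]XXYX__   (s0,Y)→(s2,Y,R)
state=s2 head=3 tape=YYY[X]XYX__   (s2,X)→(s0,Y,L)
state=s0 head=2 tape=YY[Y]YXYX__   (s0,Y)→(s2,Y,R)
state=s2 head=3 tape=YYY[Y]XYX__   (s2,Y)→(s0,Y,R)
state=s0 head=4 tape=YYYY[X]YX__   (s0,X)→(s2,Y,L)
state=s2 head=3 tape=YYY[Y]YYX__   (s2,Y)→(s0,Y,R)
state=s0 head=4 tape=YYYY[Y]YX__   (s0,Y)→(s2,Y,R)
state=s2 head=5 tape=YYYYY[Y]X__   (s2,Y)→(s0,Y,R)
state=s0 head=6 tape=YYYYYY[X]__   (s0,X)→(s2,Y,L)
state=s2 head=5 tape=YYYYY[Y]Y__   (s2,Y)→(s0,Y,R)
state=s0 head=6 tape=YYYYYY[Y]__   (s0,Y)→(s2,Y,R)
state=s2 head=7 tape=YYYYYYY[_]_   (s2,_)→(s0,X,R)
state=s0 head=8 tape=YYYYYYYX[_]
The non-blank tape span at halt is YYYYYYYX.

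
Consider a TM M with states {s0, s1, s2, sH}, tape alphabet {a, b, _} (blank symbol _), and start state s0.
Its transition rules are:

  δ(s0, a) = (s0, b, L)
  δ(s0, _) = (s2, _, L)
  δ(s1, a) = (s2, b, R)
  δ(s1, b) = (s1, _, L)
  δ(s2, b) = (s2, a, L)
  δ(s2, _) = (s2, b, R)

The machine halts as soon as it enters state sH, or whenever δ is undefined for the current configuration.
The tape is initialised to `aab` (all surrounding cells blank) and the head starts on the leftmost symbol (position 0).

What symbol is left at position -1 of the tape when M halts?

a

s0 | ___[a]ab   read a → write b, move L, go to s0
s0 | __[_]bab   read _ → write _, move L, go to s2
s2 | _[_]_bab   read _ → write b, move R, go to s2
s2 | _b[_]bab   read _ → write b, move R, go to s2
s2 | _bb[b]ab   read b → write a, move L, go to s2
s2 | _b[b]aab   read b → write a, move L, go to s2
s2 | _[b]aaab   read b → write a, move L, go to s2
s2 | [_]aaaab   read _ → write b, move R, go to s2
s2 | b[a]aaab
Cell -1 holds a when M halts.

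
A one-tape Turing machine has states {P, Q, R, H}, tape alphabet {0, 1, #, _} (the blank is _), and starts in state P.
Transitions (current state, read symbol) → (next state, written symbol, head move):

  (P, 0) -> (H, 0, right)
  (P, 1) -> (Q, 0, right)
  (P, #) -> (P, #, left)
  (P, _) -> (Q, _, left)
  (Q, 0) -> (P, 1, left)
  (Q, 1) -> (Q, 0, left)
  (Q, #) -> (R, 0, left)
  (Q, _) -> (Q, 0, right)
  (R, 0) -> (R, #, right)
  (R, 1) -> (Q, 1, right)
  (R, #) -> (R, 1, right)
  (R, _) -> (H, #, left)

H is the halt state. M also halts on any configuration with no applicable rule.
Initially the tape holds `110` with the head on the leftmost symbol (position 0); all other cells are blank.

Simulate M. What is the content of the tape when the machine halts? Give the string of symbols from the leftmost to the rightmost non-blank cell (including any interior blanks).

01000

state=P head=0 tape=__[1]10   (P,1)→(Q,0,right)
state=Q head=1 tape=__0[1]0   (Q,1)→(Q,0,left)
state=Q head=0 tape=__[0]00   (Q,0)→(P,1,left)
state=P head=-1 tape=_[_]100   (P,_)→(Q,_,left)
state=Q head=-2 tape=[_]_100   (Q,_)→(Q,0,right)
state=Q head=-1 tape=0[_]100   (Q,_)→(Q,0,right)
state=Q head=0 tape=00[1]00   (Q,1)→(Q,0,left)
state=Q head=-1 tape=0[0]000   (Q,0)→(P,1,left)
state=P head=-2 tape=[0]1000   (P,0)→(H,0,right)
state=H head=-1 tape=0[1]000
The non-blank tape span at halt is 01000.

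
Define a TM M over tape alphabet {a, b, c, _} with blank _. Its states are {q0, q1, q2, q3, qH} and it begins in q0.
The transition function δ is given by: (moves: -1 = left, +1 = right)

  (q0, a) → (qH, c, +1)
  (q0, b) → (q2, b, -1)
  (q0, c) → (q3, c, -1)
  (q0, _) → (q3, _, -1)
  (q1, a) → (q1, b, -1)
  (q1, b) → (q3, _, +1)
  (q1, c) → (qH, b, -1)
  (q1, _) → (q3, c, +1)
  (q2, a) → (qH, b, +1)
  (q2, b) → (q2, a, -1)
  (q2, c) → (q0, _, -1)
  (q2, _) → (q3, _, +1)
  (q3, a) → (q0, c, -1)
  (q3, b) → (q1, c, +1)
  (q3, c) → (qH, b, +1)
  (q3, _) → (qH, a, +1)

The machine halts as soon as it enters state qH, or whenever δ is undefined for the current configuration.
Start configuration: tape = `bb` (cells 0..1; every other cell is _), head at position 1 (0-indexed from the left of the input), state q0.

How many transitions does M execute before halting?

6

q0 | __b[b]   read b → write b, move -1, go to q2
q2 | __[b]b   read b → write a, move -1, go to q2
q2 | _[_]ab   read _ → write _, move +1, go to q3
q3 | __[a]b   read a → write c, move -1, go to q0
q0 | _[_]cb   read _ → write _, move -1, go to q3
q3 | [_]_cb   read _ → write a, move +1, go to qH
qH | a[_]cb
M halts after 6 transitions.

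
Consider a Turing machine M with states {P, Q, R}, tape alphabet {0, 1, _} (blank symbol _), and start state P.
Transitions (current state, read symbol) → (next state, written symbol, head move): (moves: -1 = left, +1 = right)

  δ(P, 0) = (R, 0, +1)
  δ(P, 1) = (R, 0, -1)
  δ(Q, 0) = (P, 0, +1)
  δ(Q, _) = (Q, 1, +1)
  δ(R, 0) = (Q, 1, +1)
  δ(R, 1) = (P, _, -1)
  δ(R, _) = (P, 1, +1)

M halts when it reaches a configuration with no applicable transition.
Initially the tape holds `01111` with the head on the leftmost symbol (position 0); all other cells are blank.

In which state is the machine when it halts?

P

state=P head=0 tape=[0]1111__   (P,0)→(R,0,+1)
state=R head=1 tape=0[1]111__   (R,1)→(P,_,-1)
state=P head=0 tape=[0]_111__   (P,0)→(R,0,+1)
state=R head=1 tape=0[_]111__   (R,_)→(P,1,+1)
state=P head=2 tape=01[1]11__   (P,1)→(R,0,-1)
state=R head=1 tape=0[1]011__   (R,1)→(P,_,-1)
state=P head=0 tape=[0]_011__   (P,0)→(R,0,+1)
state=R head=1 tape=0[_]011__   (R,_)→(P,1,+1)
state=P head=2 tape=01[0]11__   (P,0)→(R,0,+1)
state=R head=3 tape=010[1]1__   (R,1)→(P,_,-1)
state=P head=2 tape=01[0]_1__   (P,0)→(R,0,+1)
state=R head=3 tape=010[_]1__   (R,_)→(P,1,+1)
state=P head=4 tape=0101[1]__   (P,1)→(R,0,-1)
state=R head=3 tape=010[1]0__   (R,1)→(P,_,-1)
state=P head=2 tape=01[0]_0__   (P,0)→(R,0,+1)
state=R head=3 tape=010[_]0__   (R,_)→(P,1,+1)
state=P head=4 tape=0101[0]__   (P,0)→(R,0,+1)
state=R head=5 tape=01010[_]_   (R,_)→(P,1,+1)
state=P head=6 tape=010101[_]
No transition is defined for (P, _); M halts in state P.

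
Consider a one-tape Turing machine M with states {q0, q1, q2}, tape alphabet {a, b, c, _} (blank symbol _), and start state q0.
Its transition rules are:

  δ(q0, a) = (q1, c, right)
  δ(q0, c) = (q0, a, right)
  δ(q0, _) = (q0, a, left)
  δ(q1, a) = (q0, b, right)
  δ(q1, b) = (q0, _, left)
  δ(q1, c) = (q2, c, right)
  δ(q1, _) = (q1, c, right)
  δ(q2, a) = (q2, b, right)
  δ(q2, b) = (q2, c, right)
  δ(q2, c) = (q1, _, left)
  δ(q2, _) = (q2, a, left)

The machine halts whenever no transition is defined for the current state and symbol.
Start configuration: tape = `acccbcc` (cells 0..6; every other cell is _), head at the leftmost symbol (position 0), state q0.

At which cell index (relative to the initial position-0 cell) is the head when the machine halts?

1

q0 | _[a]cccbcc   read a → write c, move right, go to q1
q1 | _c[c]ccbcc   read c → write c, move right, go to q2
q2 | _cc[c]cbcc   read c → write _, move left, go to q1
q1 | _c[c]_cbcc   read c → write c, move right, go to q2
q2 | _cc[_]cbcc   read _ → write a, move left, go to q2
q2 | _c[c]acbcc   read c → write _, move left, go to q1
q1 | _[c]_acbcc   read c → write c, move right, go to q2
q2 | _c[_]acbcc   read _ → write a, move left, go to q2
q2 | _[c]aacbcc   read c → write _, move left, go to q1
q1 | [_]_aacbcc   read _ → write c, move right, go to q1
q1 | c[_]aacbcc   read _ → write c, move right, go to q1
q1 | cc[a]acbcc   read a → write b, move right, go to q0
q0 | ccb[a]cbcc   read a → write c, move right, go to q1
q1 | ccbc[c]bcc   read c → write c, move right, go to q2
q2 | ccbcc[b]cc   read b → write c, move right, go to q2
q2 | ccbccc[c]c   read c → write _, move left, go to q1
q1 | ccbcc[c]_c   read c → write c, move right, go to q2
q2 | ccbccc[_]c   read _ → write a, move left, go to q2
q2 | ccbcc[c]ac   read c → write _, move left, go to q1
q1 | ccbc[c]_ac   read c → write c, move right, go to q2
q2 | ccbcc[_]ac   read _ → write a, move left, go to q2
q2 | ccbc[c]aac   read c → write _, move left, go to q1
q1 | ccb[c]_aac   read c → write c, move right, go to q2
q2 | ccbc[_]aac   read _ → write a, move left, go to q2
q2 | ccb[c]aaac   read c → write _, move left, go to q1
q1 | cc[b]_aaac   read b → write _, move left, go to q0
q0 | c[c]__aaac   read c → write a, move right, go to q0
q0 | ca[_]_aaac   read _ → write a, move left, go to q0
q0 | c[a]a_aaac   read a → write c, move right, go to q1
q1 | cc[a]_aaac   read a → write b, move right, go to q0
q0 | ccb[_]aaac   read _ → write a, move left, go to q0
q0 | cc[b]aaaac
At halt the head is at cell 1.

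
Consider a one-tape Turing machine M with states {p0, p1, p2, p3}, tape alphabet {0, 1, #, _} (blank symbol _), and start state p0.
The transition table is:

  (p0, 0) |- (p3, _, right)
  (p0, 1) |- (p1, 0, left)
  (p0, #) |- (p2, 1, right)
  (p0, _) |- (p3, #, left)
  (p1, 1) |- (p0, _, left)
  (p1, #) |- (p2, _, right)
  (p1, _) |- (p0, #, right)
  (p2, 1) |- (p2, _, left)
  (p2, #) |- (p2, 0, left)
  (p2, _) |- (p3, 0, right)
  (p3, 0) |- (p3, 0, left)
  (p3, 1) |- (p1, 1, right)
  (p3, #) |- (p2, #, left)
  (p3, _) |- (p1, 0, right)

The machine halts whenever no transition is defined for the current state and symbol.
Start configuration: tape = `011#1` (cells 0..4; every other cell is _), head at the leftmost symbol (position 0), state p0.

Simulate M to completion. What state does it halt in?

p2

state=p0 head=0 tape=[0]11#1__   (p0,0)→(p3,_,right)
state=p3 head=1 tape=_[1]1#1__   (p3,1)→(p1,1,right)
state=p1 head=2 tape=_1[1]#1__   (p1,1)→(p0,_,left)
state=p0 head=1 tape=_[1]_#1__   (p0,1)→(p1,0,left)
state=p1 head=0 tape=[_]0_#1__   (p1,_)→(p0,#,right)
state=p0 head=1 tape=#[0]_#1__   (p0,0)→(p3,_,right)
state=p3 head=2 tape=#_[_]#1__   (p3,_)→(p1,0,right)
state=p1 head=3 tape=#_0[#]1__   (p1,#)→(p2,_,right)
state=p2 head=4 tape=#_0_[1]__   (p2,1)→(p2,_,left)
state=p2 head=3 tape=#_0[_]___   (p2,_)→(p3,0,right)
state=p3 head=4 tape=#_00[_]__   (p3,_)→(p1,0,right)
state=p1 head=5 tape=#_000[_]_   (p1,_)→(p0,#,right)
state=p0 head=6 tape=#_000#[_]   (p0,_)→(p3,#,left)
state=p3 head=5 tape=#_000[#]#   (p3,#)→(p2,#,left)
state=p2 head=4 tape=#_00[0]##
No transition is defined for (p2, 0); M halts in state p2.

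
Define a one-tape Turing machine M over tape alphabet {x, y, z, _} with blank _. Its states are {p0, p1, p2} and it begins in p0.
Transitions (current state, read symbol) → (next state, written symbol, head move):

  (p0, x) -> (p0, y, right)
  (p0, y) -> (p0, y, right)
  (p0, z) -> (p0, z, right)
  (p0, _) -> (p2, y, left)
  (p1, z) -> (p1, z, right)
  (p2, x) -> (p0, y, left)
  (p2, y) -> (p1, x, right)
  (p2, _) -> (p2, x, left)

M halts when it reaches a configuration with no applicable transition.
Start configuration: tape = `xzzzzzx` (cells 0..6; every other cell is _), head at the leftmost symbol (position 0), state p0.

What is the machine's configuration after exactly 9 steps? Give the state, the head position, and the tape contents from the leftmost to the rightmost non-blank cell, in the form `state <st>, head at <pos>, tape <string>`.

state=p0 head=0 tape=[x]zzzzzx_   (p0,x)→(p0,y,right)
state=p0 head=1 tape=y[z]zzzzx_   (p0,z)→(p0,z,right)
state=p0 head=2 tape=yz[z]zzzx_   (p0,z)→(p0,z,right)
state=p0 head=3 tape=yzz[z]zzx_   (p0,z)→(p0,z,right)
state=p0 head=4 tape=yzzz[z]zx_   (p0,z)→(p0,z,right)
state=p0 head=5 tape=yzzzz[z]x_   (p0,z)→(p0,z,right)
state=p0 head=6 tape=yzzzzz[x]_   (p0,x)→(p0,y,right)
state=p0 head=7 tape=yzzzzzy[_]   (p0,_)→(p2,y,left)
state=p2 head=6 tape=yzzzzz[y]y   (p2,y)→(p1,x,right)
state=p1 head=7 tape=yzzzzzx[y]
After 9 steps: state p1, head at 7, tape yzzzzzxy.

state p1, head at 7, tape yzzzzzxy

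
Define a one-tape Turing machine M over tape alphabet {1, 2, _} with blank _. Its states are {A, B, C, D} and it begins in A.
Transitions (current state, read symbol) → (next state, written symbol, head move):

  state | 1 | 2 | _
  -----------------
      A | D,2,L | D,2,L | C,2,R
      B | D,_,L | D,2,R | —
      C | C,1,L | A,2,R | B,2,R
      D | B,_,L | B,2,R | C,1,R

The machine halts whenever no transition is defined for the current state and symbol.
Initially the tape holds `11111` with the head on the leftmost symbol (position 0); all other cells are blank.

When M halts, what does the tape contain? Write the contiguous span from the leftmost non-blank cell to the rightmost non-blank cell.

A | _[1]1111__   read 1 → write 2, move L, go to D
D | [_]21111__   read _ → write 1, move R, go to C
C | 1[2]1111__   read 2 → write 2, move R, go to A
A | 12[1]111__   read 1 → write 2, move L, go to D
D | 1[2]2111__   read 2 → write 2, move R, go to B
B | 12[2]111__   read 2 → write 2, move R, go to D
D | 122[1]11__   read 1 → write _, move L, go to B
B | 12[2]_11__   read 2 → write 2, move R, go to D
D | 122[_]11__   read _ → write 1, move R, go to C
C | 1221[1]1__   read 1 → write 1, move L, go to C
C | 122[1]11__   read 1 → write 1, move L, go to C
C | 12[2]111__   read 2 → write 2, move R, go to A
A | 122[1]11__   read 1 → write 2, move L, go to D
D | 12[2]211__   read 2 → write 2, move R, go to B
B | 122[2]11__   read 2 → write 2, move R, go to D
D | 1222[1]1__   read 1 → write _, move L, go to B
B | 122[2]_1__   read 2 → write 2, move R, go to D
D | 1222[_]1__   read _ → write 1, move R, go to C
C | 12221[1]__   read 1 → write 1, move L, go to C
C | 1222[1]1__   read 1 → write 1, move L, go to C
C | 122[2]11__   read 2 → write 2, move R, go to A
A | 1222[1]1__   read 1 → write 2, move L, go to D
D | 122[2]21__   read 2 → write 2, move R, go to B
B | 1222[2]1__   read 2 → write 2, move R, go to D
D | 12222[1]__   read 1 → write _, move L, go to B
B | 1222[2]___   read 2 → write 2, move R, go to D
D | 12222[_]__   read _ → write 1, move R, go to C
C | 122221[_]_   read _ → write 2, move R, go to B
B | 1222212[_]
The non-blank tape span at halt is 1222212.

1222212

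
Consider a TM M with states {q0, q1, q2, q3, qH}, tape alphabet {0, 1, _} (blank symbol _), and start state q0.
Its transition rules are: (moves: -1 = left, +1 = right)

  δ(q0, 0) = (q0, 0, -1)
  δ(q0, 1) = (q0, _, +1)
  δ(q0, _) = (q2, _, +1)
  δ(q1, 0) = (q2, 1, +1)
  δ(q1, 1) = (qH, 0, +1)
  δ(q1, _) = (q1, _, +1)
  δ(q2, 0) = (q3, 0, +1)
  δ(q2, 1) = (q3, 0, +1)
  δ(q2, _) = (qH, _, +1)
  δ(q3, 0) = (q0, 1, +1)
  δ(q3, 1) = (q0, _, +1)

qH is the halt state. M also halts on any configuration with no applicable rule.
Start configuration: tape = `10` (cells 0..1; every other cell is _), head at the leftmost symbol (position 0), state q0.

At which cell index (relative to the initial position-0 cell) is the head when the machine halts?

2

q0 | [1]0_   read 1 → write _, move +1, go to q0
q0 | _[0]_   read 0 → write 0, move -1, go to q0
q0 | [_]0_   read _ → write _, move +1, go to q2
q2 | _[0]_   read 0 → write 0, move +1, go to q3
q3 | _0[_]
At halt the head is at cell 2.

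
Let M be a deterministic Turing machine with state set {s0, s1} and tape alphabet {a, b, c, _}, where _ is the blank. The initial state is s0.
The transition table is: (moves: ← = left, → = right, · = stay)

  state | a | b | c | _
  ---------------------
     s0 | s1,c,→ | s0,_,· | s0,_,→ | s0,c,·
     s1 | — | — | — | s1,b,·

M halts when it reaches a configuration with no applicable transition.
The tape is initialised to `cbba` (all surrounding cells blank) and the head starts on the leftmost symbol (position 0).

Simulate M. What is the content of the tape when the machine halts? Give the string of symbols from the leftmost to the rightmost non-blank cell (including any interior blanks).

s0 | [c]bba_   read c → write _, move →, go to s0
s0 | _[b]ba_   read b → write _, move ·, go to s0
s0 | _[_]ba_   read _ → write c, move ·, go to s0
s0 | _[c]ba_   read c → write _, move →, go to s0
s0 | __[b]a_   read b → write _, move ·, go to s0
s0 | __[_]a_   read _ → write c, move ·, go to s0
s0 | __[c]a_   read c → write _, move →, go to s0
s0 | ___[a]_   read a → write c, move →, go to s1
s1 | ___c[_]   read _ → write b, move ·, go to s1
s1 | ___c[b]
The non-blank tape span at halt is cb.

cb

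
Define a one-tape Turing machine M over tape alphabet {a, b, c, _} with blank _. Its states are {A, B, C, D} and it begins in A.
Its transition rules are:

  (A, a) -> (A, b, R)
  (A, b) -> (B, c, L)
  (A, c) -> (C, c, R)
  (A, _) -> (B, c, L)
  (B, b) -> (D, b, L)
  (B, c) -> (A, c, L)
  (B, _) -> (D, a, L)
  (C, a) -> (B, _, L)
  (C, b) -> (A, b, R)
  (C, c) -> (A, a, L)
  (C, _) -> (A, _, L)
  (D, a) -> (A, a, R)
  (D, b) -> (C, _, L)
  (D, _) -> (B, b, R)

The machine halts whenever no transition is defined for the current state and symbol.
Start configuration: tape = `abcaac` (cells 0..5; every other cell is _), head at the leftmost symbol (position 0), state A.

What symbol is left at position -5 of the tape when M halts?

state=A head=0 tape=_____[a]bcaac   (A,a)→(A,b,R)
state=A head=1 tape=_____b[b]caac   (A,b)→(B,c,L)
state=B head=0 tape=_____[b]ccaac   (B,b)→(D,b,L)
state=D head=-1 tape=____[_]bccaac   (D,_)→(B,b,R)
state=B head=0 tape=____b[b]ccaac   (B,b)→(D,b,L)
state=D head=-1 tape=____[b]bccaac   (D,b)→(C,_,L)
state=C head=-2 tape=___[_]_bccaac   (C,_)→(A,_,L)
state=A head=-3 tape=__[_]__bccaac   (A,_)→(B,c,L)
state=B head=-4 tape=_[_]c__bccaac   (B,_)→(D,a,L)
state=D head=-5 tape=[_]ac__bccaac   (D,_)→(B,b,R)
state=B head=-4 tape=b[a]c__bccaac
Cell -5 holds b when M halts.

b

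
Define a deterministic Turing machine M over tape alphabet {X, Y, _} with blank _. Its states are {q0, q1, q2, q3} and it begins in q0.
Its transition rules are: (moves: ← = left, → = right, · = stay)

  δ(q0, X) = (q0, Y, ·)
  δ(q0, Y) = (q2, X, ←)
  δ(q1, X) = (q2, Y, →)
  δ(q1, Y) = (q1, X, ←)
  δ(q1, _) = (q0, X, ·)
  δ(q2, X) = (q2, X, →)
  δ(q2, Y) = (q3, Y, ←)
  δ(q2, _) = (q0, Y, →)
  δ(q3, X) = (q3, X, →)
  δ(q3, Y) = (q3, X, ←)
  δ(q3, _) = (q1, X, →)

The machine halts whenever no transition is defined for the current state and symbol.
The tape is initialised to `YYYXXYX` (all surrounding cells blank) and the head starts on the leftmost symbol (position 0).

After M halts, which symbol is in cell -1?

X

state=q0 head=0 tape=__[Y]YYXXYX____   (q0,Y)→(q2,X,←)
state=q2 head=-1 tape=_[_]XYYXXYX____   (q2,_)→(q0,Y,→)
state=q0 head=0 tape=_Y[X]YYXXYX____   (q0,X)→(q0,Y,·)
state=q0 head=0 tape=_Y[Y]YYXXYX____   (q0,Y)→(q2,X,←)
state=q2 head=-1 tape=_[Y]XYYXXYX____   (q2,Y)→(q3,Y,←)
state=q3 head=-2 tape=[_]YXYYXXYX____   (q3,_)→(q1,X,→)
state=q1 head=-1 tape=X[Y]XYYXXYX____   (q1,Y)→(q1,X,←)
state=q1 head=-2 tape=[X]XXYYXXYX____   (q1,X)→(q2,Y,→)
state=q2 head=-1 tape=Y[X]XYYXXYX____   (q2,X)→(q2,X,→)
state=q2 head=0 tape=YX[X]YYXXYX____   (q2,X)→(q2,X,→)
state=q2 head=1 tape=YXX[Y]YXXYX____   (q2,Y)→(q3,Y,←)
state=q3 head=0 tape=YX[X]YYXXYX____   (q3,X)→(q3,X,→)
state=q3 head=1 tape=YXX[Y]YXXYX____   (q3,Y)→(q3,X,←)
state=q3 head=0 tape=YX[X]XYXXYX____   (q3,X)→(q3,X,→)
state=q3 head=1 tape=YXX[X]YXXYX____   (q3,X)→(q3,X,→)
state=q3 head=2 tape=YXXX[Y]XXYX____   (q3,Y)→(q3,X,←)
state=q3 head=1 tape=YXX[X]XXXYX____   (q3,X)→(q3,X,→)
state=q3 head=2 tape=YXXX[X]XXYX____   (q3,X)→(q3,X,→)
state=q3 head=3 tape=YXXXX[X]XYX____   (q3,X)→(q3,X,→)
state=q3 head=4 tape=YXXXXX[X]YX____   (q3,X)→(q3,X,→)
state=q3 head=5 tape=YXXXXXX[Y]X____   (q3,Y)→(q3,X,←)
state=q3 head=4 tape=YXXXXX[X]XX____   (q3,X)→(q3,X,→)
state=q3 head=5 tape=YXXXXXX[X]X____   (q3,X)→(q3,X,→)
state=q3 head=6 tape=YXXXXXXX[X]____   (q3,X)→(q3,X,→)
state=q3 head=7 tape=YXXXXXXXX[_]___   (q3,_)→(q1,X,→)
state=q1 head=8 tape=YXXXXXXXXX[_]__   (q1,_)→(q0,X,·)
state=q0 head=8 tape=YXXXXXXXXX[X]__   (q0,X)→(q0,Y,·)
state=q0 head=8 tape=YXXXXXXXXX[Y]__   (q0,Y)→(q2,X,←)
state=q2 head=7 tape=YXXXXXXXX[X]X__   (q2,X)→(q2,X,→)
state=q2 head=8 tape=YXXXXXXXXX[X]__   (q2,X)→(q2,X,→)
state=q2 head=9 tape=YXXXXXXXXXX[_]_   (q2,_)→(q0,Y,→)
state=q0 head=10 tape=YXXXXXXXXXXY[_]
Cell -1 holds X when M halts.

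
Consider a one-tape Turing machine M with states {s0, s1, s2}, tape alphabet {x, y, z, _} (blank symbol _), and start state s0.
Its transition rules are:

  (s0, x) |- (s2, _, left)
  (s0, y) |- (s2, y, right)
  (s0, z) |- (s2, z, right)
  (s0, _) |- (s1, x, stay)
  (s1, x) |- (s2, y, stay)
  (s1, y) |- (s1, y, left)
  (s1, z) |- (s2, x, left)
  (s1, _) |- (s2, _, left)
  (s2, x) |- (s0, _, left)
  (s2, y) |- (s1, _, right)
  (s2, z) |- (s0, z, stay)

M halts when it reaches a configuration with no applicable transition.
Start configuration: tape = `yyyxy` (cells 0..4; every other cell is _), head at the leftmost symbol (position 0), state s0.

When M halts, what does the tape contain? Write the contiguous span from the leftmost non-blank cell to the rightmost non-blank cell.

yxy

s0 | [y]yyxy   read y → write y, move right, go to s2
s2 | y[y]yxy   read y → write _, move right, go to s1
s1 | y_[y]xy   read y → write y, move left, go to s1
s1 | y[_]yxy   read _ → write _, move left, go to s2
s2 | [y]_yxy   read y → write _, move right, go to s1
s1 | _[_]yxy   read _ → write _, move left, go to s2
s2 | [_]_yxy
The non-blank tape span at halt is yxy.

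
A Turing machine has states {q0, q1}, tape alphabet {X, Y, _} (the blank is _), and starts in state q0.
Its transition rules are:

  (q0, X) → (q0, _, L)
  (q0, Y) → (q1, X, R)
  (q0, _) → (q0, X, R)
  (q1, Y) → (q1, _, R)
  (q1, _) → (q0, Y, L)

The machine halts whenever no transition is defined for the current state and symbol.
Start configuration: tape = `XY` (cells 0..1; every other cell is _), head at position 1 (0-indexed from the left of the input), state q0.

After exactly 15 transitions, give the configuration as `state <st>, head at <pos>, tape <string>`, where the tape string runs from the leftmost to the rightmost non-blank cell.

q0 | __X[Y]__   read Y → write X, move R, go to q1
q1 | __XX[_]_   read _ → write Y, move L, go to q0
q0 | __X[X]Y_   read X → write _, move L, go to q0
q0 | __[X]_Y_   read X → write _, move L, go to q0
q0 | _[_]__Y_   read _ → write X, move R, go to q0
q0 | _X[_]_Y_   read _ → write X, move R, go to q0
q0 | _XX[_]Y_   read _ → write X, move R, go to q0
q0 | _XXX[Y]_   read Y → write X, move R, go to q1
q1 | _XXXX[_]   read _ → write Y, move L, go to q0
q0 | _XXX[X]Y   read X → write _, move L, go to q0
q0 | _XX[X]_Y   read X → write _, move L, go to q0
q0 | _X[X]__Y   read X → write _, move L, go to q0
q0 | _[X]___Y   read X → write _, move L, go to q0
q0 | [_]____Y   read _ → write X, move R, go to q0
q0 | X[_]___Y   read _ → write X, move R, go to q0
q0 | XX[_]__Y
After 15 steps: state q0, head at 0, tape XX___Y.

state q0, head at 0, tape XX___Y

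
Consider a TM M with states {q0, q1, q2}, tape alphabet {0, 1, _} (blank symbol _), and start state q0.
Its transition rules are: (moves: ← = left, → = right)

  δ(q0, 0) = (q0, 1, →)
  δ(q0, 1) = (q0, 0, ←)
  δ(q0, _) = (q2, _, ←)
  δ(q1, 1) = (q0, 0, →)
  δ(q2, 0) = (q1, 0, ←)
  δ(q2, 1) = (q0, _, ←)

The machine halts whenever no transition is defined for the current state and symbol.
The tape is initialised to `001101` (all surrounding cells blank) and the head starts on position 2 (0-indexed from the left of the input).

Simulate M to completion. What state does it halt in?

q2

state=q0 head=2 tape=__00[1]101   (q0,1)→(q0,0,←)
state=q0 head=1 tape=__0[0]0101   (q0,0)→(q0,1,→)
state=q0 head=2 tape=__01[0]101   (q0,0)→(q0,1,→)
state=q0 head=3 tape=__011[1]01   (q0,1)→(q0,0,←)
state=q0 head=2 tape=__01[1]001   (q0,1)→(q0,0,←)
state=q0 head=1 tape=__0[1]0001   (q0,1)→(q0,0,←)
state=q0 head=0 tape=__[0]00001   (q0,0)→(q0,1,→)
state=q0 head=1 tape=__1[0]0001   (q0,0)→(q0,1,→)
state=q0 head=2 tape=__11[0]001   (q0,0)→(q0,1,→)
state=q0 head=3 tape=__111[0]01   (q0,0)→(q0,1,→)
state=q0 head=4 tape=__1111[0]1   (q0,0)→(q0,1,→)
state=q0 head=5 tape=__11111[1]   (q0,1)→(q0,0,←)
state=q0 head=4 tape=__1111[1]0   (q0,1)→(q0,0,←)
state=q0 head=3 tape=__111[1]00   (q0,1)→(q0,0,←)
state=q0 head=2 tape=__11[1]000   (q0,1)→(q0,0,←)
state=q0 head=1 tape=__1[1]0000   (q0,1)→(q0,0,←)
state=q0 head=0 tape=__[1]00000   (q0,1)→(q0,0,←)
state=q0 head=-1 tape=_[_]000000   (q0,_)→(q2,_,←)
state=q2 head=-2 tape=[_]_000000
No transition is defined for (q2, _); M halts in state q2.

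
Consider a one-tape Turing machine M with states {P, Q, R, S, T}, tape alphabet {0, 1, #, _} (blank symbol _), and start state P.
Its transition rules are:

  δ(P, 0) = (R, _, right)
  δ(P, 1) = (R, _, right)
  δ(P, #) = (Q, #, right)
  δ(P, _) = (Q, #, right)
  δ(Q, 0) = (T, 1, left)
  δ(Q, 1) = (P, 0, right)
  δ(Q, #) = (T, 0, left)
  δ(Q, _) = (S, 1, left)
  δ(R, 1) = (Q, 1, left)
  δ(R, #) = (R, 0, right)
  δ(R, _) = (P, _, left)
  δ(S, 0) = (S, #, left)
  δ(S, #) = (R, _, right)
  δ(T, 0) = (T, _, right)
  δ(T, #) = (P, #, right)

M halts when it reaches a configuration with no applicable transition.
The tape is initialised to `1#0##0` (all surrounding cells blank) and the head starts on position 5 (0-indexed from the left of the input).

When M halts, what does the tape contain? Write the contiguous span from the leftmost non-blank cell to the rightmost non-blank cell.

1_11111

P | 1#0##[0]_   read 0 → write _, move right, go to R
R | 1#0##_[_]   read _ → write _, move left, go to P
P | 1#0##[_]_   read _ → write #, move right, go to Q
Q | 1#0###[_]   read _ → write 1, move left, go to S
S | 1#0##[#]1   read # → write _, move right, go to R
R | 1#0##_[1]   read 1 → write 1, move left, go to Q
Q | 1#0##[_]1   read _ → write 1, move left, go to S
S | 1#0#[#]11   read # → write _, move right, go to R
R | 1#0#_[1]1   read 1 → write 1, move left, go to Q
Q | 1#0#[_]11   read _ → write 1, move left, go to S
S | 1#0[#]111   read # → write _, move right, go to R
R | 1#0_[1]11   read 1 → write 1, move left, go to Q
Q | 1#0[_]111   read _ → write 1, move left, go to S
S | 1#[0]1111   read 0 → write #, move left, go to S
S | 1[#]#1111   read # → write _, move right, go to R
R | 1_[#]1111   read # → write 0, move right, go to R
R | 1_0[1]111   read 1 → write 1, move left, go to Q
Q | 1_[0]1111   read 0 → write 1, move left, go to T
T | 1[_]11111
The non-blank tape span at halt is 1_11111.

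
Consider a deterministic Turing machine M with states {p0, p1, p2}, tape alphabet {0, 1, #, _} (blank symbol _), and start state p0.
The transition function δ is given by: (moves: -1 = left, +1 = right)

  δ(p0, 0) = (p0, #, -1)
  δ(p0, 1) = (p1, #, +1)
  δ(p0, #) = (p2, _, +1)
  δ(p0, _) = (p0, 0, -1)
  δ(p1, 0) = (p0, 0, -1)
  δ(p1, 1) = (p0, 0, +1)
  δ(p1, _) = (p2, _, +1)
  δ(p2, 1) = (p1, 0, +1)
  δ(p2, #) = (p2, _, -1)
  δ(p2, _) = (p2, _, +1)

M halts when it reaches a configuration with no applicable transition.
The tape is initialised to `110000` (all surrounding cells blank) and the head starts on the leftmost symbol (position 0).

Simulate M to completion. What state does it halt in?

state=p0 head=0 tape=[1]10000   (p0,1)→(p1,#,+1)
state=p1 head=1 tape=#[1]0000   (p1,1)→(p0,0,+1)
state=p0 head=2 tape=#0[0]000   (p0,0)→(p0,#,-1)
state=p0 head=1 tape=#[0]#000   (p0,0)→(p0,#,-1)
state=p0 head=0 tape=[#]##000   (p0,#)→(p2,_,+1)
state=p2 head=1 tape=_[#]#000   (p2,#)→(p2,_,-1)
state=p2 head=0 tape=[_]_#000   (p2,_)→(p2,_,+1)
state=p2 head=1 tape=_[_]#000   (p2,_)→(p2,_,+1)
state=p2 head=2 tape=__[#]000   (p2,#)→(p2,_,-1)
state=p2 head=1 tape=_[_]_000   (p2,_)→(p2,_,+1)
state=p2 head=2 tape=__[_]000   (p2,_)→(p2,_,+1)
state=p2 head=3 tape=___[0]00
No transition is defined for (p2, 0); M halts in state p2.

p2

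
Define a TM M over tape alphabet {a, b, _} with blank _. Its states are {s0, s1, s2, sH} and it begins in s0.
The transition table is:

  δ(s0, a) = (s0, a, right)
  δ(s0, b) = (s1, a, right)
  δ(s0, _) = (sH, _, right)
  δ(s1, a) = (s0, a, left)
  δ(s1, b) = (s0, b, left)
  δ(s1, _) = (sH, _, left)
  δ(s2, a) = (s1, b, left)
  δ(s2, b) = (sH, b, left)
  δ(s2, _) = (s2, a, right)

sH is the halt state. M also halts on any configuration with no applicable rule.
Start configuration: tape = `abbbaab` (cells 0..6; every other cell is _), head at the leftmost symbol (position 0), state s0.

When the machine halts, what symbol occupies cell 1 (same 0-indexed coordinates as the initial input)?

state=s0 head=0 tape=[a]bbbaab_   (s0,a)→(s0,a,right)
state=s0 head=1 tape=a[b]bbaab_   (s0,b)→(s1,a,right)
state=s1 head=2 tape=aa[b]baab_   (s1,b)→(s0,b,left)
state=s0 head=1 tape=a[a]bbaab_   (s0,a)→(s0,a,right)
state=s0 head=2 tape=aa[b]baab_   (s0,b)→(s1,a,right)
state=s1 head=3 tape=aaa[b]aab_   (s1,b)→(s0,b,left)
state=s0 head=2 tape=aa[a]baab_   (s0,a)→(s0,a,right)
state=s0 head=3 tape=aaa[b]aab_   (s0,b)→(s1,a,right)
state=s1 head=4 tape=aaaa[a]ab_   (s1,a)→(s0,a,left)
state=s0 head=3 tape=aaa[a]aab_   (s0,a)→(s0,a,right)
state=s0 head=4 tape=aaaa[a]ab_   (s0,a)→(s0,a,right)
state=s0 head=5 tape=aaaaa[a]b_   (s0,a)→(s0,a,right)
state=s0 head=6 tape=aaaaaa[b]_   (s0,b)→(s1,a,right)
state=s1 head=7 tape=aaaaaaa[_]   (s1,_)→(sH,_,left)
state=sH head=6 tape=aaaaaa[a]_
Cell 1 holds a when M halts.

a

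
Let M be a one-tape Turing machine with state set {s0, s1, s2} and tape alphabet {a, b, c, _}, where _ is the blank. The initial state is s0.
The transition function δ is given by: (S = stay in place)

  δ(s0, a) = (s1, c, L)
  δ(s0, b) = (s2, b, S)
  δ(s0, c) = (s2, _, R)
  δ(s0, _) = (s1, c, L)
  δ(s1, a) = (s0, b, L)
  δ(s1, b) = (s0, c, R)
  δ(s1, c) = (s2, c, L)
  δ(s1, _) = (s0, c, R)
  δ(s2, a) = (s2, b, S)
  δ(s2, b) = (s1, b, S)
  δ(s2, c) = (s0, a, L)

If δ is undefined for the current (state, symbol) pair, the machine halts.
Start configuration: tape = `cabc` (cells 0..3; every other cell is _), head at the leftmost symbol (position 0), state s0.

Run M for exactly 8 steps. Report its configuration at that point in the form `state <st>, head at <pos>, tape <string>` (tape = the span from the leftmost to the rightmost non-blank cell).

state s2, head at 4, tape cc

state=s0 head=0 tape=[c]abc_   (s0,c)→(s2,_,R)
state=s2 head=1 tape=_[a]bc_   (s2,a)→(s2,b,S)
state=s2 head=1 tape=_[b]bc_   (s2,b)→(s1,b,S)
state=s1 head=1 tape=_[b]bc_   (s1,b)→(s0,c,R)
state=s0 head=2 tape=_c[b]c_   (s0,b)→(s2,b,S)
state=s2 head=2 tape=_c[b]c_   (s2,b)→(s1,b,S)
state=s1 head=2 tape=_c[b]c_   (s1,b)→(s0,c,R)
state=s0 head=3 tape=_cc[c]_   (s0,c)→(s2,_,R)
state=s2 head=4 tape=_cc_[_]
After 8 steps: state s2, head at 4, tape cc.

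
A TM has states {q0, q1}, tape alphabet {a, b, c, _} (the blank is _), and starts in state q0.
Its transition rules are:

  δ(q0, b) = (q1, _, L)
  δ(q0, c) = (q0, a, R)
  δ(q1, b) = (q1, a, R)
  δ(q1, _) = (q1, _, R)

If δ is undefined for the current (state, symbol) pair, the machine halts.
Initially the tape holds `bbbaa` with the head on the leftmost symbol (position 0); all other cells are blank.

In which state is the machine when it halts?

q1

state=q0 head=0 tape=_[b]bbaa   (q0,b)→(q1,_,L)
state=q1 head=-1 tape=[_]_bbaa   (q1,_)→(q1,_,R)
state=q1 head=0 tape=_[_]bbaa   (q1,_)→(q1,_,R)
state=q1 head=1 tape=__[b]baa   (q1,b)→(q1,a,R)
state=q1 head=2 tape=__a[b]aa   (q1,b)→(q1,a,R)
state=q1 head=3 tape=__aa[a]a
No transition is defined for (q1, a); M halts in state q1.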